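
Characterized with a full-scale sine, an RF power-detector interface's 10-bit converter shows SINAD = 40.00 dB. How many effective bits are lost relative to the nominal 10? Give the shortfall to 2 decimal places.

3.65 bits

Effective bits = (40.00 − 1.76)/6.02 = 6.3522.
Lost resolution: 10 − 6.3522 = 3.6478 bits.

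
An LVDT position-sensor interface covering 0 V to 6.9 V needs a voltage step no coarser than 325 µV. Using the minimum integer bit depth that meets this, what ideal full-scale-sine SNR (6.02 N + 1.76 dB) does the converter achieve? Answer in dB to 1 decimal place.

Range is 6.9 V.
6.9 V / 325 µV = 21230. Since 2^14 = 16384 and 2^15 = 32768, N = 15.
Ideal SNR at N = 15: 6.02·15 + 1.76 = 92.1 dB.

92.1 dB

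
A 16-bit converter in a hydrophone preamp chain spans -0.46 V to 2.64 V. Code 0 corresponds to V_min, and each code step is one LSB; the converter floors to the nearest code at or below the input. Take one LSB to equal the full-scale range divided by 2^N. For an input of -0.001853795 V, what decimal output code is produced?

9685

Span: 2.64 V − (-0.46 V) = 3.1 V. LSB = 3.1 V / 2^16 ≈ 47.30 µV.
V_in − V_min = -0.001853795 − (-0.46) = 0.458146205 V.
Divide by LSB: 0.458146205 × 65536/3.1 = 9685.5064.
Truncating gives code 9685.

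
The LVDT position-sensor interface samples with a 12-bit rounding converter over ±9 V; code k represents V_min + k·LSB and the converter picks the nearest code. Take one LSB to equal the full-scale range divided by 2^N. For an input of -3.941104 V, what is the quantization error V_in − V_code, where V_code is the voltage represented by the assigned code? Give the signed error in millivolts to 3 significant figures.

Range = 9 − (-9) = 18 V. LSB = 18 V / 2^12 ≈ 4.395 mV.
(V_in − V_min)/LSB = (-3.941104 − (-9)) × 4096/18 = 1151.1799 → nearest code k = 1151.
V_code = V_min + k × range/2^12 = -9 + 1151 × 18/4096 = -3.941894531 V.
e = -3.941104 − (-3.941894531) = +0.791 mV.

+0.791 mV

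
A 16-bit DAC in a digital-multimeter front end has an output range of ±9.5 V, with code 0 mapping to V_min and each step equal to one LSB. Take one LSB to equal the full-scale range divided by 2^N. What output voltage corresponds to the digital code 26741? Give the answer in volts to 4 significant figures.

Span: 9.5 V − (-9.5 V) = 19 V. LSB = 19 V / 2^16.
Output = V_min + (26741/65536) × range = -9.5 + 0.408035 × 19 V
      = -9.5 + 7.75267 = -1.74733 V.

-1.747 V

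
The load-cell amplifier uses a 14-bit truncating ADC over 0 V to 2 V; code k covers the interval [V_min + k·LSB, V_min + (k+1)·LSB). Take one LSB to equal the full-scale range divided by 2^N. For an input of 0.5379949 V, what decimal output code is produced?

4407

Full-scale range = 2 V. LSB = 2 V / 2^14 ≈ 122.1 µV.
code = ⌊(V_in − V_min)/LSB⌋ = ⌊(V_in − V_min) × 2^14 / range⌋
     = ⌊(0.5379949 − (0)) × 16384 / 2⌋ = ⌊0.5379949 × 16384/2⌋
     = ⌊4407.254⌋ = 4407.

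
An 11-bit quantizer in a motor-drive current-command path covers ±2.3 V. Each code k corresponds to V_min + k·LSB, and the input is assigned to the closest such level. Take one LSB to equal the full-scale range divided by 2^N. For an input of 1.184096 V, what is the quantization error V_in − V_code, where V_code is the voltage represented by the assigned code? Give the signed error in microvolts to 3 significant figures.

Range = 2.3 − (-2.3) = 4.6 V. LSB = 4.6 V / 2^11 ≈ 2.246 mV.
(1.184096 − (-2.3)) / LSB = 3.484096 × 2048/4.6 = 1551.1801. Nearest integer: k = 1551.
Reconstructed level: -2.3 + 1551 × 4.6/2048 V = 1.183691406 V.
e = 1.184096 − (1.183691406) = +405 µV.

+405 µV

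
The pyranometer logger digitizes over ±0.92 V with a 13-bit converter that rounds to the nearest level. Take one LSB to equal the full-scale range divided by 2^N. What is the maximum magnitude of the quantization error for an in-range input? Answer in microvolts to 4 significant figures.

112.3 µV

Full-scale range = 0.92 V − (-0.92 V) = 1.84 V.
Step size = 1.84/8192 V = 224.609 µV.
|e|_max = LSB/2 = 112.3 µV.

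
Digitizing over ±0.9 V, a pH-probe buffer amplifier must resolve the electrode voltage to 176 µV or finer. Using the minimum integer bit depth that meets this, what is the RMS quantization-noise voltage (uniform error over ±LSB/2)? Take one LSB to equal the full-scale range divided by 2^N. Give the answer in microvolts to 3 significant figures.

31.7 µV

Full-scale range = 0.9 V − (-0.9 V) = 1.8 V.
Levels needed ≥ 1.8/176 µV = 10230. 2^14 = 16384 suffices, so N_min = 14.
LSB = 1.8 V ÷ 2^14 = 1.8/16384 V = 109.86 µV.
RMS noise = LSB/√12 = 31.7 µV.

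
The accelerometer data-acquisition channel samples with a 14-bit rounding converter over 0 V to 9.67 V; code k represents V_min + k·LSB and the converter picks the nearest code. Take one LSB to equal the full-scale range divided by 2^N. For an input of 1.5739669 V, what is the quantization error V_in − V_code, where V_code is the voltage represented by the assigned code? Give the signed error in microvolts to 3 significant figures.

Span = 9.67 V. LSB = 9.67 V / 2^14 ≈ 0.5902 mV.
(1.5739669 − (0)) / LSB = 1.5739669 × 16384/9.67 = 2666.7915. Nearest integer: k = 2667.
Reconstructed level: 0 + 2667 × 9.67/16384 V = 1.5740899658 V.
Error = V_in − V_code = 1.5739669 − (1.5740899658) = −123 µV.

−123 µV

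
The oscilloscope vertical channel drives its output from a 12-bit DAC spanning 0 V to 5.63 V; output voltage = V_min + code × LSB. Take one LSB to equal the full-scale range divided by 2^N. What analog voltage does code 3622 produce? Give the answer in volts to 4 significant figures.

4.978 V

Range is 5.63 V. LSB = 5.63 V / 2^12.
Output = V_min + (3622/4096) × range = 0 + 0.884277 × 5.63 V
      = 0 V + 4.97848 V = 4.97848 V.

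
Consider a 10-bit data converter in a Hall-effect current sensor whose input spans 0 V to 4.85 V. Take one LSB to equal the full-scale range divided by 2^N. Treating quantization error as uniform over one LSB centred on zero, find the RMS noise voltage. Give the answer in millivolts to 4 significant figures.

1.367 mV

Span = 4.85 V.
One LSB is 4.85 V / 1024 = 4.73633 mV.
RMS of a uniform error over width LSB is LSB/√12 = 1.367 mV.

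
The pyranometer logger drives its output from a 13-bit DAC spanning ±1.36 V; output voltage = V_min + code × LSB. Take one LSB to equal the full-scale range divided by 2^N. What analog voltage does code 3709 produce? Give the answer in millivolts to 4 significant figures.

Full-scale range = 1.36 V − (-1.36 V) = 2.72 V. LSB = 2.72 V / 2^13.
Output = V_min + (3709/8192) × range = -1.36 + 0.452759 × 2.72 V
      = -1.36 V + 1.23150 V = -0.128496 V.

-128.5 mV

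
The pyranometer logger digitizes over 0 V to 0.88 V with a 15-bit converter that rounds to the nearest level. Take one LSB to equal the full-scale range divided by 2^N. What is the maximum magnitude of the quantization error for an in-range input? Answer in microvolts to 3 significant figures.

13.4 µV

Full-scale range = 0.88 V.
LSB = 0.88 V ÷ 2^15 = 0.88/32768 V = 26.855 µV.
Worst-case error for round-to-nearest is half an LSB: 13.4 µV.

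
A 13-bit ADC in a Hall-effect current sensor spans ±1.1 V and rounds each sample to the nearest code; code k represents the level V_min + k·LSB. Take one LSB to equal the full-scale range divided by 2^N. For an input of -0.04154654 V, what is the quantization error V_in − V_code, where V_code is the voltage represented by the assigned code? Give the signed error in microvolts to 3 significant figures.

The full-scale span is 1.1 − (-1.1) = 2.2 V. LSB = 2.2 V / 2^13 ≈ 268.6 µV.
(V_in − V_min)/LSB = (-0.04154654 − (-1.1)) × 8192/2.2 = 3941.2958 → nearest code k = 3941.
Reconstructed level: -1.1 + 3941 × 2.2/8192 V = -0.04162597656 V.
V_in − V_code = -0.04154654 − (-0.04162597656) = +79.4 µV.

+79.4 µV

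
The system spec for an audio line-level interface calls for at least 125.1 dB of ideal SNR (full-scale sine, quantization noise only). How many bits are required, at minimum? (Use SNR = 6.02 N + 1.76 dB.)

N ≥ (125.1 − 1.76)/6.02 = 20.488 → N_min = 21.

21 bits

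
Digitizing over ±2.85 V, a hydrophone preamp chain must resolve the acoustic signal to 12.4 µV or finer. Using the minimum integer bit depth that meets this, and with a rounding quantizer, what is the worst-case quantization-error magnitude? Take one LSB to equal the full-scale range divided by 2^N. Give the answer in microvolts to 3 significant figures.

5.44 µV

Span: 2.85 V − (-2.85 V) = 5.7 V.
Levels needed ≥ 5.7/12.4 µV = 459700. 2^19 = 524288 suffices, so N_min = 19.
Step size = 5.7/524288 V = 10.872 µV.
Max error for round-to-nearest is LSB/2 = 5.44 µV.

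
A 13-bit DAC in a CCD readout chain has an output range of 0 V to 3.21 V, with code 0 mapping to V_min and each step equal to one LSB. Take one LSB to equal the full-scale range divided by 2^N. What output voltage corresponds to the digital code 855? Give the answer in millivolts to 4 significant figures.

335.0 mV

V_FS = 3.21 V. LSB = 3.21 V / 2^13.
Output = V_min + (855/8192) × range = 0 + 0.104370 × 3.21 V
      = 0 + 0.335028 = 0.335028 V.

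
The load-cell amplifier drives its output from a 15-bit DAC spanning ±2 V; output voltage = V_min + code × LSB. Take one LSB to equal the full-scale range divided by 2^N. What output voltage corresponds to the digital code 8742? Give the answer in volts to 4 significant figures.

-0.9329 V

Range = 2 − (-2) = 4 V. LSB = 4 V / 2^15.
Output = V_min + (8742/32768) × range = -2 + 0.266785 × 4 V
      = -2 V + 1.06714 V = -0.932861 V.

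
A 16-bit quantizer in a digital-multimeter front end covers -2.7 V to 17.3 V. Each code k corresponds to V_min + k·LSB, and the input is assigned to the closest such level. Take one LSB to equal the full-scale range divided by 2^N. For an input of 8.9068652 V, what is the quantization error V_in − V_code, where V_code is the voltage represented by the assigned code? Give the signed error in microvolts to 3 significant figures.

+115 µV

Full-scale range = 17.3 V − (-2.7 V) = 20 V. LSB = 20 V / 2^16 ≈ 305.2 µV.
(8.9068652 − (-2.7)) / LSB = 11.6068652 × 65536/20 = 38033.3759. Nearest integer: k = 38033.
Reconstructed level: -2.7 + 38033 × 20/65536 V = 8.9067504883 V.
V_in − V_code = 8.9068652 − (8.9067504883) = +115 µV.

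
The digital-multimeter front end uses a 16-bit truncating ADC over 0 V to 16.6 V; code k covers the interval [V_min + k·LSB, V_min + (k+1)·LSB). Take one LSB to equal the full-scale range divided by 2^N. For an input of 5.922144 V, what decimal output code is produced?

Span = 16.6 V. LSB = 16.6 V / 2^16 ≈ 253.3 µV.
V_in − V_min = 5.922144 − (0) = 5.922144 V.
Divide by LSB: 5.922144 × 65536/16.6 = 23380.3391.
Truncating gives code 23380.

23380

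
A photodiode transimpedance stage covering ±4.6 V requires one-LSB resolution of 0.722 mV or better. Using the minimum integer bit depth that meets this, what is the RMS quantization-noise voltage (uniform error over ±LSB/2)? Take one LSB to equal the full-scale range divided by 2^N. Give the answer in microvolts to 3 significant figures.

Range = 4.6 − (-4.6) = 9.2 V.
9.2 V / 0.722 mV = 12740. Since 2^13 = 8192 and 2^14 = 16384, N = 14.
LSB = 9.2 V / 2^14 = 0.56152 mV.
σ_q = LSB/√12 = 0.56152 mV/3.4641 = 162 µV.

162 µV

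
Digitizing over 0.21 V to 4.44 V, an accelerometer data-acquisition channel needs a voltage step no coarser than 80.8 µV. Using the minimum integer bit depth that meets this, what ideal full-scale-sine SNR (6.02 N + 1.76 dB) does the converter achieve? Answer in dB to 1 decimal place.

98.1 dB

Span: 4.44 V − (0.21 V) = 4.23 V.
4.23 V / 80.8 µV = 52350. Since 2^15 = 32768 and 2^16 = 65536, N = 16.
6.02(16) + 1.76 = 98.08 dB.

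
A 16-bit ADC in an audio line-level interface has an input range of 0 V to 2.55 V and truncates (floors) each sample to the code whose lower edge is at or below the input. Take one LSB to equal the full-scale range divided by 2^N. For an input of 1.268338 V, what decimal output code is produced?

32596

Range is 2.55 V. LSB = 2.55 V / 2^16 ≈ 38.91 µV.
(V_in − V_min) × 2^16/range = (1.268338 − (0)) × 65536/2.55 = 32596.784.
Floor → code = 32596.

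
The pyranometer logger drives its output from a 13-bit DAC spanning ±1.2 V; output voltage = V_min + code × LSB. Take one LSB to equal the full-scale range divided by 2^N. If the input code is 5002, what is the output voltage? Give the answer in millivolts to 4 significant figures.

The full-scale span is 1.2 − (-1.2) = 2.4 V. LSB = 2.4 V / 2^13.
V_out = -1.2 + 5002 × (2.4/8192) V
      = -1.2 V + 1.46543 V = 0.265430 V.

265.4 mV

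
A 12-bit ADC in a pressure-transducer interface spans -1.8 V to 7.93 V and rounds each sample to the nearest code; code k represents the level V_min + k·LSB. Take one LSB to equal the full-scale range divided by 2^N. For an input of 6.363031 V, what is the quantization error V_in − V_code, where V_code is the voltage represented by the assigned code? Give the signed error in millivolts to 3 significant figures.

+0.853 mV

The full-scale span is 7.93 − (-1.8) = 9.73 V. LSB = 9.73 V / 2^12 ≈ 2.375 mV.
(6.363031 − (-1.8)) / LSB = 8.163031 × 4096/9.73 = 3436.3592. Nearest integer: k = 3436.
V_code = -1.8 + (3436/4096) × 9.73 = 6.362177734 V.
e = 6.363031 − (6.362177734) = +0.853 mV.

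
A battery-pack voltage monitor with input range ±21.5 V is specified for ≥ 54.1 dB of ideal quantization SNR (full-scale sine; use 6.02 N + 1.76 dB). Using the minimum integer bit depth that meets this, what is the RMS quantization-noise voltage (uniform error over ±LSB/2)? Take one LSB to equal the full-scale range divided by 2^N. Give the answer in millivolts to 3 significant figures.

Full-scale range = 21.5 V − (-21.5 V) = 43 V.
N ≥ (54.1 − 1.76)/6.02 = 8.694 → N_min = 9.
One LSB is 43 V / 512 = 83.984 mV.
σ_q = LSB/√12 = 83.984 mV/3.4641 = 24.2 mV.

24.2 mV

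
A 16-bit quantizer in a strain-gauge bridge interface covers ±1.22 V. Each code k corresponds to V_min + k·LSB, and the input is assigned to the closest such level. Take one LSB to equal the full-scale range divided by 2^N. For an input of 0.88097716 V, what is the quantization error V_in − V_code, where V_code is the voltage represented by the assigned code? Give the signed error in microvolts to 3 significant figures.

The full-scale span is 1.22 − (-1.22) = 2.44 V. LSB = 2.44 V / 2^16 ≈ 37.23 µV.
(0.88097716 − (-1.22)) / LSB = 2.10097716 × 65536/2.44 = 56430.1800. Nearest integer: k = 56430.
V_code = -1.22 + (56430/65536) × 2.44 = 0.88097045898 V.
e = 0.88097716 − (0.88097045898) = +6.70 µV.

+6.70 µV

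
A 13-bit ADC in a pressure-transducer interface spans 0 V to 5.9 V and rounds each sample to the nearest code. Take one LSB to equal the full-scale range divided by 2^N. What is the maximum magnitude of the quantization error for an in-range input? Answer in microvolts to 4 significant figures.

360.1 µV

V_FS = 5.9 V.
LSB = 5.9 V ÷ 2^13 = 5.9/8192 V = 0.720215 mV.
A rounding quantizer has |error| ≤ LSB/2 = 360.1 µV.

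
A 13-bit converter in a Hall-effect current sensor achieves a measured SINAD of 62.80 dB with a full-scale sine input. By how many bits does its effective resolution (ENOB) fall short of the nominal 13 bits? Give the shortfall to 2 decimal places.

N_eff = (62.80 − 1.76)/6.02 = 10.1395 bits.
13 − 10.1395 = 2.86 bits below nominal.

2.86 bits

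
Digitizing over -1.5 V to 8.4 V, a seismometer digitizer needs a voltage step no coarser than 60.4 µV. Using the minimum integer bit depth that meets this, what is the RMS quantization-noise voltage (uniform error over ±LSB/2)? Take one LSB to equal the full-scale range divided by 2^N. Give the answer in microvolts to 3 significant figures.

10.9 µV

The full-scale span is 8.4 − (-1.5) = 9.9 V.
Required number of levels: 9.9/60.4 µV = 163910; smallest N with 2^N ≥ that is 18.
One LSB is 9.9 V / 262144 = 37.766 µV.
V_rms = LSB/√12 = 10.9 µV.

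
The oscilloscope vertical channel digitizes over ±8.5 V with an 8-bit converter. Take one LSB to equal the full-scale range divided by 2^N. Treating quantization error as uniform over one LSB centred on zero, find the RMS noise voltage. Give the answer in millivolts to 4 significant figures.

Span: 8.5 V − (-8.5 V) = 17 V.
LSB = 17 V / 2^8 = 66.4063 mV.
For a uniform distribution on [−LSB/2, +LSB/2], V_rms = LSB/√12 = 66.4063 mV/3.4641 = 19.17 mV.

19.17 mV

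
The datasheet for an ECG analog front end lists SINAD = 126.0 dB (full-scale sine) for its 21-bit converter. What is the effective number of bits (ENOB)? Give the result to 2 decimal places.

20.64 bits

ENOB = (SINAD − 1.76) / 6.02 = (126.0 − 1.76) / 6.02 = 124.24 / 6.02 = 20.6379.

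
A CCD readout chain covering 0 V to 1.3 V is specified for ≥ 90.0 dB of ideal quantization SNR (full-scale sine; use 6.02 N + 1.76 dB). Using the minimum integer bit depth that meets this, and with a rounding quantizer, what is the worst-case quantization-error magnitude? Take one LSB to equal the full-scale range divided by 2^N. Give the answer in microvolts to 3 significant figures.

Full-scale range = 1.3 V.
N ≥ (90.0 − 1.76)/6.02 = 14.658 → N_min = 15.
LSB = 1.3 V / 2^15 = 39.673 µV.
Half an LSB is 19.8 µV.

19.8 µV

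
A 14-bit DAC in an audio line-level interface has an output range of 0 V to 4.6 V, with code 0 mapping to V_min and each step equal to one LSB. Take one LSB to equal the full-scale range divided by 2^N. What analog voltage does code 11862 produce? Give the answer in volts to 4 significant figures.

Full-scale range = 4.6 V. LSB = 4.6 V / 2^14.
V_out = 0 + 11862 × (4.6/16384) V
      = 0 + 3.33040 = 3.33040 V.

3.330 V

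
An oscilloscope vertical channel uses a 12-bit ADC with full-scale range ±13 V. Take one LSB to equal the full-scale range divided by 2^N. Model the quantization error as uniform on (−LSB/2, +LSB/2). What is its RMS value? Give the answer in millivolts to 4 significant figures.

1.832 mV

Range = 13 − (-13) = 26 V.
Step size = 26/4096 V = 6.34766 mV.
For a uniform distribution on [−LSB/2, +LSB/2], V_rms = LSB/√12 = 6.34766 mV/3.4641 = 1.832 mV.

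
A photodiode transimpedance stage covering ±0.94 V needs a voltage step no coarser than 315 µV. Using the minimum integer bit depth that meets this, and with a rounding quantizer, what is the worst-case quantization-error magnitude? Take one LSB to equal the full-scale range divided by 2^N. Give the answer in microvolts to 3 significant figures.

115 µV

Full-scale range = 0.94 V − (-0.94 V) = 1.88 V.
Required number of levels: 1.88/315 µV = 5968.3; smallest N with 2^N ≥ that is 13.
LSB = 1.88 V / 2^13 = 229.49 µV.
|e|_max = LSB/2 = 115 µV.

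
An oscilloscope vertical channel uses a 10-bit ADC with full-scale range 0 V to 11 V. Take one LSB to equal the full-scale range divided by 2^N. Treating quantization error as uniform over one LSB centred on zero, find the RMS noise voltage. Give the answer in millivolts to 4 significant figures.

Full-scale range = 11 V.
One LSB is 11 V / 1024 = 10.7422 mV.
For a uniform distribution on [−LSB/2, +LSB/2], V_rms = LSB/√12 = 10.7422 mV/3.4641 = 3.101 mV.

3.101 mV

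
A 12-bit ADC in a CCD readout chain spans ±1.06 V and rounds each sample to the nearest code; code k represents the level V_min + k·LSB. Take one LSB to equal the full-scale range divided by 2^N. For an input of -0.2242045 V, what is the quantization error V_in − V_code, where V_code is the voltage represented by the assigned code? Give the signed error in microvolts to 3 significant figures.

Range = 1.06 − (-1.06) = 2.12 V. LSB = 2.12 V / 2^12 ≈ 0.5176 mV.
(V_in − V_min)/LSB = (-0.2242045 − (-1.06)) × 4096/2.12 = 1614.8200 → nearest code k = 1615.
V_code = -1.06 + (1615/4096) × 2.12 = -0.2241113281 V.
V_in − V_code = -0.2242045 − (-0.2241113281) = −93.2 µV.

−93.2 µV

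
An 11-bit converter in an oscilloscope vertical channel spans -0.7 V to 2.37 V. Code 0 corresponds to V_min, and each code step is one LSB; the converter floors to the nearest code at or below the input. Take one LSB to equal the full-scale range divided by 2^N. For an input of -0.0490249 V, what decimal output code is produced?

Range = 2.37 − (-0.7) = 3.07 V. LSB = 3.07 V / 2^11 ≈ 1.499 mV.
V_in − V_min = -0.0490249 − (-0.7) = 0.6509751 V.
Divide by LSB: 0.6509751 × 2048/3.07 = 434.2661.
Truncating gives code 434.

434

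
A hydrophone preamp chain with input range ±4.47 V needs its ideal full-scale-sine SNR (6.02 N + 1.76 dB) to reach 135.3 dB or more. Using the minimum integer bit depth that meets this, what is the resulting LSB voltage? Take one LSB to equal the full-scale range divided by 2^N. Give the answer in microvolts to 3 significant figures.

Span: 4.47 V − (-4.47 V) = 8.94 V.
Solving 6.02 N ≥ 135.3 − 1.76: N ≥ 22.183. Round up → N = 23.
LSB = 8.94 V ÷ 2^23 = 8.94/8388608 V = 1.07 µV.

1.07 µV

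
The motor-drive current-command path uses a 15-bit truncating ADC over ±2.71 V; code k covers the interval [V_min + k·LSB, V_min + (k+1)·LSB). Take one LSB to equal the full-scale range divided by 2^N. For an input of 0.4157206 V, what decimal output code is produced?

18897

Span: 2.71 V − (-2.71 V) = 5.42 V. LSB = 5.42 V / 2^15 ≈ 165.4 µV.
V_in − V_min = 0.4157206 − (-2.71) = 3.1257206 V.
Divide by LSB: 3.1257206 × 32768/5.42 = 18897.3455.
Truncating gives code 18897.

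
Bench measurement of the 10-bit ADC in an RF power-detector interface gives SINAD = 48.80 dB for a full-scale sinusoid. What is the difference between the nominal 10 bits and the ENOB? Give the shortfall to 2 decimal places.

2.19 bits

ENOB = (SINAD − 1.76)/6.02 = (48.80 − 1.76)/6.02 = 7.8140 bits.
10 − 7.8140 = 2.19 bits below nominal.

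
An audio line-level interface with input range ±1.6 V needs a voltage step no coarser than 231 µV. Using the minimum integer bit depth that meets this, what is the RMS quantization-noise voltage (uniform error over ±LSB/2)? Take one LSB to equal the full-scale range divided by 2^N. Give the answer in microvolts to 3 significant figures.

Span: 1.6 V − (-1.6 V) = 3.2 V.
Required number of levels: 3.2/231 µV = 13853; smallest N with 2^N ≥ that is 14.
One LSB is 3.2 V / 16384 = 195.31 µV.
V_rms = LSB/√12 = 56.4 µV.

56.4 µV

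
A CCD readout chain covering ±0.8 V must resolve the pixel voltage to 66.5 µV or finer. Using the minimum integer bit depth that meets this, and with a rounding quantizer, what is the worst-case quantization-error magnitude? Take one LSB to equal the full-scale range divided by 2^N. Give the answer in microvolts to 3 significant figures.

The full-scale span is 0.8 − (-0.8) = 1.6 V.
1.6 V / 66.5 µV = 24060. Since 2^14 = 16384 and 2^15 = 32768, N = 15.
One LSB is 1.6 V / 32768 = 48.828 µV.
|e|_max = LSB/2 = 24.4 µV.

24.4 µV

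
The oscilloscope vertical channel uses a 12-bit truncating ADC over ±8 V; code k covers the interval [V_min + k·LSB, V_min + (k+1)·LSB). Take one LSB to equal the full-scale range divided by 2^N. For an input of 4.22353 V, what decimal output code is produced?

3129

The full-scale span is 8 − (-8) = 16 V. LSB = 16 V / 2^12 ≈ 3.906 mV.
V_in − V_min = 4.22353 − (-8) = 12.22353 V.
Divide by LSB: 12.22353 × 4096/16 = 3129.2237.
Truncating gives code 3129.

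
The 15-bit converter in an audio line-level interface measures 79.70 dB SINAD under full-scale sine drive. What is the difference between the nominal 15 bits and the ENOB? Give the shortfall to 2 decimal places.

2.05 bits

ENOB = (SINAD − 1.76)/6.02 = (79.70 − 1.76)/6.02 = 12.9468 bits.
15 − 12.9468 = 2.05 bits below nominal.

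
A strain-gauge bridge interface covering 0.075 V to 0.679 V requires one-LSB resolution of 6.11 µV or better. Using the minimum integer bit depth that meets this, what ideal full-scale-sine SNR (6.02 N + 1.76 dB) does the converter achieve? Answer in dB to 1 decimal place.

104.1 dB

Range = 0.679 − (0.075) = 0.604 V.
0.604 V / 6.11 µV = 98850. Since 2^16 = 65536 and 2^17 = 131072, N = 17.
6.02(17) + 1.76 = 104.10 dB.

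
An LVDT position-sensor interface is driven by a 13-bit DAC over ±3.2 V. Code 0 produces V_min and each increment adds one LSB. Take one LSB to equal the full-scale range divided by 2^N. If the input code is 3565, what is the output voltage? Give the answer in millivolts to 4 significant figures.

-414.8 mV

Span: 3.2 V − (-3.2 V) = 6.4 V. LSB = 6.4 V / 2^13.
Output = V_min + (3565/8192) × range = -3.2 + 0.435181 × 6.4 V
      = -3.2 + 2.78516 = -0.414844 V.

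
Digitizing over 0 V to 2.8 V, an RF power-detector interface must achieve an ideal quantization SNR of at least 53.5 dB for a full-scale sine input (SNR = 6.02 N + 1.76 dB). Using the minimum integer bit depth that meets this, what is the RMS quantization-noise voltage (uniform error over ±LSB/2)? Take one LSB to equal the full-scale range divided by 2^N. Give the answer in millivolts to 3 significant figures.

Span = 2.8 V.
Solving 6.02 N ≥ 53.5 − 1.76: N ≥ 8.595. Round up → N = 9.
One LSB is 2.8 V / 512 = 5.4688 mV.
V_rms = LSB/√12 = 1.58 mV.

1.58 mV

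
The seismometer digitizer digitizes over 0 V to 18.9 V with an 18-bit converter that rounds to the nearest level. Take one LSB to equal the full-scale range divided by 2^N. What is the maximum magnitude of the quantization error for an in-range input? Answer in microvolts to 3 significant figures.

Range is 18.9 V.
Step size = 18.9/262144 V = 72.098 µV.
A rounding quantizer has |error| ≤ LSB/2 = 36.0 µV.

36.0 µV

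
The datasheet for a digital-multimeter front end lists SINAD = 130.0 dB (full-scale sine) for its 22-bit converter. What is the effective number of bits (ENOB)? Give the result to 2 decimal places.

21.30 bits

(130.0 − 1.76) / 6.02 = 128.24/6.02 = 21.3023 effective bits.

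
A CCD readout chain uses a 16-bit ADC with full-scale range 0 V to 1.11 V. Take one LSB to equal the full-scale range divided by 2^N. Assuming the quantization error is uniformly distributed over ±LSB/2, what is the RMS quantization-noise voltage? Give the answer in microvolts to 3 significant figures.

4.89 µV

V_FS = 1.11 V.
One LSB is 1.11 V / 65536 = 16.937 µV.
RMS of a uniform error over width LSB is LSB/√12 = 4.89 µV.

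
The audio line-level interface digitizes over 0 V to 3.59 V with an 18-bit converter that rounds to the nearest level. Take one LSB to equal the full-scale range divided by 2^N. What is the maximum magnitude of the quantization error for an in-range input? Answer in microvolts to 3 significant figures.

6.85 µV

Range is 3.59 V.
LSB = 3.59 V / 2^18 = 13.695 µV.
Worst-case error for round-to-nearest is half an LSB: 6.85 µV.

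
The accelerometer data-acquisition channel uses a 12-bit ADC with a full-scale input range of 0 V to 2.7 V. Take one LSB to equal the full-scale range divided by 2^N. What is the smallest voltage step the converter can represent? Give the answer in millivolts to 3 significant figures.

0.659 mV

Full-scale range = 2.7 V.
There are 2^12 = 4096 steps.
LSB = 2.7 V ÷ 2^12 = 2.7/4096 V = 0.659 mV.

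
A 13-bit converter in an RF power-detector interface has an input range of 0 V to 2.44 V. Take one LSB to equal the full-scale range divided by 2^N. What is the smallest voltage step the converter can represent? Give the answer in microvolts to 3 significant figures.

Span = 2.44 V.
Number of codes = 2^13 = 8192.
LSB = 2.44 V ÷ 2^13 = 2.44/8192 V = 298 µV.

298 µV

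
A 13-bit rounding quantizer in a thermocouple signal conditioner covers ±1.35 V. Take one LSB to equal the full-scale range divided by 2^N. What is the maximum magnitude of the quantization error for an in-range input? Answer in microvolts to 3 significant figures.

165 µV

The full-scale span is 1.35 − (-1.35) = 2.7 V.
Step size = 2.7/8192 V = 329.59 µV.
|e|_max = LSB/2 = 165 µV.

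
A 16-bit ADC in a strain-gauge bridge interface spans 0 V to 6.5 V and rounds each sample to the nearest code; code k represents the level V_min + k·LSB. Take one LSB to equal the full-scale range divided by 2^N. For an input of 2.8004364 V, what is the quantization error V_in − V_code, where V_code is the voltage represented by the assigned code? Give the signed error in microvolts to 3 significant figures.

Range is 6.5 V. LSB = 6.5 V / 2^16 ≈ 99.18 µV.
Position in LSBs: (2.8004364 − (0)) × 65536/6.5 = 28235.2923; rounding gives k = 28235.
V_code = V_min + k × range/2^16 = 0 + 28235 × 6.5/65536 = 2.8004074097 V.
V_in − V_code = 2.8004364 − (2.8004074097) = +29.0 µV.

+29.0 µV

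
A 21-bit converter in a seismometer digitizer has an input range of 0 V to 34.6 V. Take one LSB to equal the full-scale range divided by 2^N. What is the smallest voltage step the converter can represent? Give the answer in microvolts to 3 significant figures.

Range is 34.6 V.
2^21 = 2097152 levels.
LSB = 34.6 V / 2^21 = 16.5 µV.

16.5 µV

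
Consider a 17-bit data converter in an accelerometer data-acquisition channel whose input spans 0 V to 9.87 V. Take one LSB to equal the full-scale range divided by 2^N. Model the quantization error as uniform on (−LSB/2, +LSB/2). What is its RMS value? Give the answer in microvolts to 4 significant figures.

Range is 9.87 V.
LSB = 9.87 V ÷ 2^17 = 9.87/131072 V = 75.3021 µV.
For a uniform distribution on [−LSB/2, +LSB/2], V_rms = LSB/√12 = 75.3021 µV/3.4641 = 21.74 µV.

21.74 µV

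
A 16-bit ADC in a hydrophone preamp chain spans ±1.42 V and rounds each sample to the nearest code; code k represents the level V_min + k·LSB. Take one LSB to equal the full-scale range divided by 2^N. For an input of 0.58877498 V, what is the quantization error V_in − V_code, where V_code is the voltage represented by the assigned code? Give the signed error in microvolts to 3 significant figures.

−17.1 µV

The full-scale span is 1.42 − (-1.42) = 2.84 V. LSB = 2.84 V / 2^16 ≈ 43.33 µV.
(0.58877498 − (-1.42)) / LSB = 2.00877498 × 65536/2.84 = 46354.6046. Nearest integer: k = 46355.
V_code = V_min + k × range/2^16 = -1.42 + 46355 × 2.84/65536 = 0.58879211426 V.
e = 0.58877498 − (0.58879211426) = −17.1 µV.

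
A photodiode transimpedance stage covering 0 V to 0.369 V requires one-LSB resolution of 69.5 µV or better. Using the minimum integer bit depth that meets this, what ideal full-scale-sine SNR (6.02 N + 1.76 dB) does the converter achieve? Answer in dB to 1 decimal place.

80.0 dB

V_FS = 0.369 V.
0.369 V / 69.5 µV = 5309. Since 2^12 = 4096 and 2^13 = 8192, N = 13.
6.02(13) + 1.76 = 80.02 dB.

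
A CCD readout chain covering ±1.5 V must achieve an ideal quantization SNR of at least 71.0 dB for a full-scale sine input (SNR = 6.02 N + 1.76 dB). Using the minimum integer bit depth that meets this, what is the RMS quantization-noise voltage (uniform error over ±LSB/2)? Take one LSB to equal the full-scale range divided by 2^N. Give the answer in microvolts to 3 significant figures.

Range = 1.5 − (-1.5) = 3 V.
Solving 6.02 N ≥ 71.0 − 1.76: N ≥ 11.502. Round up → N = 12.
One LSB is 3 V / 4096 = 0.73242 mV.
σ_q = LSB/√12 = 0.73242 mV/3.4641 = 211 µV.

211 µV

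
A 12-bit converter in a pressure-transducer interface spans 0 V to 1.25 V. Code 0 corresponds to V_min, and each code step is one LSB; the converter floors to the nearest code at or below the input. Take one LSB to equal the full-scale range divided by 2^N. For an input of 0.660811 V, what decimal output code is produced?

V_FS = 1.25 V. LSB = 1.25 V / 2^12 ≈ 305.2 µV.
code = ⌊(V_in − V_min)/LSB⌋ = ⌊(V_in − V_min) × 2^12 / range⌋
     = ⌊(0.660811 − (0)) × 4096 / 1.25⌋ = ⌊0.660811 × 4096/1.25⌋
     = ⌊2165.345⌋ = 2165.

2165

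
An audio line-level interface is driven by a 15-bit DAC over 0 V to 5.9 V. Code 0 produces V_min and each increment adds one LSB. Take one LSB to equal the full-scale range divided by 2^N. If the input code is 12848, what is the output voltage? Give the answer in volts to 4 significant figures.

2.313 V

Span = 5.9 V. LSB = 5.9 V / 2^15.
V_out = 0 + 12848 × (5.9/32768) V
      = 0 + 2.31333 = 2.31333 V.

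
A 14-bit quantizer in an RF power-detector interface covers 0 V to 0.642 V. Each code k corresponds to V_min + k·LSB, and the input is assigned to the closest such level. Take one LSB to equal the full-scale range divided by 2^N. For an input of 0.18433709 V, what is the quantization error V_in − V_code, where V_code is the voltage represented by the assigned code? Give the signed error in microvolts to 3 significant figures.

+12.9 µV

Span = 0.642 V. LSB = 0.642 V / 2^14 ≈ 39.18 µV.
(0.18433709 − (0)) / LSB = 0.18433709 × 16384/0.642 = 4704.3285. Nearest integer: k = 4704.
V_code = 0 + (4704/16384) × 0.642 = 0.18432421875 V.
Error = V_in − V_code = 0.18433709 − (0.18432421875) = +12.9 µV.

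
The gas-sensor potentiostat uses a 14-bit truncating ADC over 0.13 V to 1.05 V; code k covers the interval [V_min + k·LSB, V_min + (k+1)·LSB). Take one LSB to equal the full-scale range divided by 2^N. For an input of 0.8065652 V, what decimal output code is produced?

12048

The full-scale span is 1.05 − (0.13) = 0.92 V. LSB = 0.92 V / 2^14 ≈ 56.15 µV.
code = ⌊(V_in − V_min)/LSB⌋ = ⌊(V_in − V_min) × 2^14 / range⌋
     = ⌊(0.8065652 − (0.13)) × 16384 / 0.92⌋ = ⌊0.6765652 × 16384/0.92⌋
     = ⌊12048.744⌋ = 12048.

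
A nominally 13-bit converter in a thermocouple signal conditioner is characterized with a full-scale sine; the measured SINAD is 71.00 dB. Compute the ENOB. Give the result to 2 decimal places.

11.50 bits

(71.00 − 1.76) / 6.02 = 69.24/6.02 = 11.5017 effective bits.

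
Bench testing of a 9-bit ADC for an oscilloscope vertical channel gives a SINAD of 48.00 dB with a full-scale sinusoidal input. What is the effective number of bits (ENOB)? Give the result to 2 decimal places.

ENOB = (48.00 − 1.76)/6.02 = 7.6811 bits.

7.68 bits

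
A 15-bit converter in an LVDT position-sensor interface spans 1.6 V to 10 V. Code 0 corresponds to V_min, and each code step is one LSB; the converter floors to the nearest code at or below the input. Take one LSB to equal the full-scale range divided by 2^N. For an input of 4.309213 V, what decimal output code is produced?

Range = 10 − (1.6) = 8.4 V. LSB = 8.4 V / 2^15 ≈ 256.3 µV.
V_in − V_min = 4.309213 − (1.6) = 2.709213 V.
Divide by LSB: 2.709213 × 32768/8.4 = 10568.5109.
Truncating gives code 10568.

10568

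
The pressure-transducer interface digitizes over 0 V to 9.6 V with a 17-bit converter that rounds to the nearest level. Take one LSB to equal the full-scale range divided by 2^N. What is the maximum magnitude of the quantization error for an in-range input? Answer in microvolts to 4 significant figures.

36.62 µV

Range is 9.6 V.
LSB = 9.6 V ÷ 2^17 = 9.6/131072 V = 73.2422 µV.
Worst-case error for round-to-nearest is half an LSB: 36.62 µV.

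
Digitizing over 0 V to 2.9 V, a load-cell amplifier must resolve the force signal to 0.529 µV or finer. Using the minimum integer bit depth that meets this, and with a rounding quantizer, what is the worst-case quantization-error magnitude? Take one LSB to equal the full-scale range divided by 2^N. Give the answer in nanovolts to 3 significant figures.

173 nV

Span = 2.9 V.
Need 2^N ≥ 2.9 V / 0.529 µV = 5.482e6 → N_min = 23.
One LSB is 2.9 V / 8388608 = 345.71 nV.
|e|_max = LSB/2 = 173 nV.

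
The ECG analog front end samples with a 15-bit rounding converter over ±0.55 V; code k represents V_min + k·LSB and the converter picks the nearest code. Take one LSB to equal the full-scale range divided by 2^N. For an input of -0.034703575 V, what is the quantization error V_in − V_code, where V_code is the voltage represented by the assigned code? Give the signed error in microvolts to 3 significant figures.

+7.12 µV

Full-scale range = 0.55 V − (-0.55 V) = 1.1 V. LSB = 1.1 V / 2^15 ≈ 33.57 µV.
(-0.034703575 − (-0.55)) / LSB = 0.515296425 × 32768/1.1 = 15350.2120. Nearest integer: k = 15350.
V_code = -0.55 + (15350/32768) × 1.1 = -0.034710693359 V.
e = -0.034703575 − (-0.034710693359) = +7.12 µV.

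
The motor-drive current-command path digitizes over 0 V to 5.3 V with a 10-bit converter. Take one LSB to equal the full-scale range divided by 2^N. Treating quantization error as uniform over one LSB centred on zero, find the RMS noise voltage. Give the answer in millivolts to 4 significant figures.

Full-scale range = 5.3 V.
LSB = 5.3 V ÷ 2^10 = 5.3/1024 V = 5.17578 mV.
V_rms = LSB/√12 = 5.17578 mV / √12 = 1.494 mV.

1.494 mV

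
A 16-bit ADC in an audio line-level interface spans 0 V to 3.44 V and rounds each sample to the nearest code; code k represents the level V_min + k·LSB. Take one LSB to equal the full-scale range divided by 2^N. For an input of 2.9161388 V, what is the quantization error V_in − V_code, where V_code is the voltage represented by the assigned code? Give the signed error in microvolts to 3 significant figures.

−8.66 µV

Span = 3.44 V. LSB = 3.44 V / 2^16 ≈ 52.49 µV.
(2.9161388 − (0)) / LSB = 2.9161388 × 65536/3.44 = 55555.8350. Nearest integer: k = 55556.
V_code = V_min + k × range/2^16 = 0 + 55556 × 3.44/65536 = 2.9161474609 V.
V_in − V_code = 2.9161388 − (2.9161474609) = −8.66 µV.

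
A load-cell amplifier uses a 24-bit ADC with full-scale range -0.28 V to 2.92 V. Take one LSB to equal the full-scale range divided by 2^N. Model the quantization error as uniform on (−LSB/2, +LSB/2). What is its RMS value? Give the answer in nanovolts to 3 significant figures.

Range = 2.92 − (-0.28) = 3.2 V.
One LSB is 3.2 V / 16777216 = 190.73 nV.
σ_q = LSB/√12 = 190.73 nV/3.4641 = 55.1 nV.

55.1 nV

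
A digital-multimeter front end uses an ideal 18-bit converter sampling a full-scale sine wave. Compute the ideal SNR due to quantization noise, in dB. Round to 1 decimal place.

6.02(18) + 1.76 = 108.36 + 1.76 = 110.12 dB.

110.1 dB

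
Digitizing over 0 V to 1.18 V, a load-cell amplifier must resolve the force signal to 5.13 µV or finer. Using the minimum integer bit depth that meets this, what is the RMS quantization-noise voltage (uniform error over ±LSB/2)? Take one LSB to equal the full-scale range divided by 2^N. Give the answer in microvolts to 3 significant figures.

1.30 µV

V_FS = 1.18 V.
1.18 V / 5.13 µV = 230000. Since 2^17 = 131072 and 2^18 = 262144, N = 18.
Step size = 1.18/262144 V = 4.5013 µV.
RMS noise = LSB/√12 = 1.30 µV.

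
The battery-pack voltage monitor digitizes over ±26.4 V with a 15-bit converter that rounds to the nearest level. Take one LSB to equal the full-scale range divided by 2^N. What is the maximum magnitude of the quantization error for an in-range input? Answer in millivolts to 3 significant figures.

0.806 mV

Full-scale range = 26.4 V − (-26.4 V) = 52.8 V.
One LSB is 52.8 V / 32768 = 1.6113 mV.
|e|_max = LSB/2 = 0.806 mV.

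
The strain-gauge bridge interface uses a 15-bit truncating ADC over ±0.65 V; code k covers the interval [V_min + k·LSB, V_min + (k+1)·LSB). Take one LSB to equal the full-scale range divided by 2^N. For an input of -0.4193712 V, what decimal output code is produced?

Range = 0.65 − (-0.65) = 1.3 V. LSB = 1.3 V / 2^15 ≈ 39.67 µV.
V_in − V_min = -0.4193712 − (-0.65) = 0.2306288 V.
Divide by LSB: 0.2306288 × 32768/1.3 = 5813.2650.
Truncating gives code 5813.

5813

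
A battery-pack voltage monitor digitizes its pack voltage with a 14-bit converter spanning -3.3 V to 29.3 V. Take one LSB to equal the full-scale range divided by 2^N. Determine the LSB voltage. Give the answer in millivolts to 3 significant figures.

1.99 mV

Range = 29.3 − (-3.3) = 32.6 V.
Number of codes = 2^14 = 16384.
Step size = 32.6/16384 V = 1.99 mV.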